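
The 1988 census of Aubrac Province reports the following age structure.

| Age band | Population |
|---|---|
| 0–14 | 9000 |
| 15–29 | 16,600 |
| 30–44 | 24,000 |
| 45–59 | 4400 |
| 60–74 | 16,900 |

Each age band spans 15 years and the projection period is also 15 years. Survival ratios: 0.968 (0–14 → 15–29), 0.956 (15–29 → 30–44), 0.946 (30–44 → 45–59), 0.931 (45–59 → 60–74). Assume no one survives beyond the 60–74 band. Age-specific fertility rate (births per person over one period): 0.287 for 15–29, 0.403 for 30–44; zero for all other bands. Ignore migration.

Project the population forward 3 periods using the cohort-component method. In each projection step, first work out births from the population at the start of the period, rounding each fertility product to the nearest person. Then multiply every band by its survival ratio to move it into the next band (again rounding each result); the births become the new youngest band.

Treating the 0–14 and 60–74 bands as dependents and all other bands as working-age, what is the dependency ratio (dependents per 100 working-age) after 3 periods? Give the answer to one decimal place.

71.5

Let band 1 be 0–14 through band 5 = 60–74.
Period 1:
Births: 16600 × 0.287 = 4764 ; 24000 × 0.403 = 9672 — total 14436
Band 2: 9000 × 0.968 = 8712
Band 3: 16600 × 0.956 = 15870
Band 4: 24000 × 0.946 = 22704
Band 5: 4400 × 0.931 = 4096
→ [14436, 8712, 15870, 22704, 4096]
Period 2:
Births: 8712 × 0.287 = 2500 ; 15870 × 0.403 = 6396 — total 8896
Band 2: 14436 × 0.968 = 13974
Band 3: 8712 × 0.956 = 8329
Band 4: 15870 × 0.946 = 15013
Band 5: 22704 × 0.931 = 21137
→ [8896, 13974, 8329, 15013, 21137]
Period 3:
Births: 13974 × 0.287 = 4011 ; 8329 × 0.403 = 3357 — total 7368
Band 2: 8896 × 0.968 = 8611
Band 3: 13974 × 0.956 = 13359
Band 4: 8329 × 0.946 = 7879
Band 5: 15013 × 0.931 = 13977
→ [7368, 8611, 13359, 7879, 13977]
Dependents (band 0–14 + band 60–74) = 7368 + 13977 = 21345; working-age = 29849; ratio = 21345/29849 × 100 = 71.5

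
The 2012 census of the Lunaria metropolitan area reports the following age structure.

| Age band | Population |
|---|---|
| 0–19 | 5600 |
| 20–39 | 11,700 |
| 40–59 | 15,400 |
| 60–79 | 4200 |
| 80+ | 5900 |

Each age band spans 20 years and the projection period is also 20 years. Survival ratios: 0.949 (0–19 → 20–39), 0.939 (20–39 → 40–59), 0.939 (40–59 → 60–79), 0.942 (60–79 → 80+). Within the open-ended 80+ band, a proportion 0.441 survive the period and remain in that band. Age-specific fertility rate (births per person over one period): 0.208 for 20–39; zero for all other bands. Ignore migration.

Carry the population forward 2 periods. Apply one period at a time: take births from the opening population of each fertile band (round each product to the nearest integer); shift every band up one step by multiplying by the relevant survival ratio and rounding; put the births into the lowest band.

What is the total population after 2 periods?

Let band 1 be 0–19 through band 5 = 80+.
Period 1:
Births: 11700 × 0.208 = 2434
Band 2: 5600 × 0.949 = 5314
Band 3: 11700 × 0.939 = 10986
Band 4: 15400 × 0.939 = 14461
Band 5: 4200 × 0.942 + 5900 × 0.441 = 3956 + 2602 = 6558
Population now: 0–19=2434, 20–39=5314, 40–59=10986, 60–79=14461, 80+=6558
Period 2:
Births: 5314 × 0.208 = 1105
Band 2: 2434 × 0.949 = 2310
Band 3: 5314 × 0.939 = 4990
Band 4: 10986 × 0.939 = 10316
Band 5: 14461 × 0.942 + 6558 × 0.441 = 13622 + 2892 = 16514
Population now: 0–19=1105, 20–39=2310, 40–59=4990, 60–79=10316, 80+=16514
Total after period 2: 1105 + 2310 + 4990 + 10316 + 16514 = 35235

35235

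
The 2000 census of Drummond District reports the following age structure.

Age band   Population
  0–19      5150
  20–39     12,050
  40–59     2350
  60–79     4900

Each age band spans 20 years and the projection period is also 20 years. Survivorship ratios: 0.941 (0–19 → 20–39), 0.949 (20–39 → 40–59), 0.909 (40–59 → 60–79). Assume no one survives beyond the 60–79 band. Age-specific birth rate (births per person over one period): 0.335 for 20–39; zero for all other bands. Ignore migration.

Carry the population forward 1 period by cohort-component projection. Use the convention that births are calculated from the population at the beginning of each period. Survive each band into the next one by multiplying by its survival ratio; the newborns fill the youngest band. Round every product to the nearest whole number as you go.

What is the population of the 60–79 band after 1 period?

Numbering the bands 1..4 from youngest to oldest:
After projecting period 1:
Births: 12050 × 0.335 = 4037
Band 2: 5150 × 0.941 = 4846
Band 3: 12050 × 0.949 = 11435
Band 4: 2350 × 0.909 = 2136
Population now: 0–19=4037, 20–39=4846, 40–59=11435, 60–79=2136

2136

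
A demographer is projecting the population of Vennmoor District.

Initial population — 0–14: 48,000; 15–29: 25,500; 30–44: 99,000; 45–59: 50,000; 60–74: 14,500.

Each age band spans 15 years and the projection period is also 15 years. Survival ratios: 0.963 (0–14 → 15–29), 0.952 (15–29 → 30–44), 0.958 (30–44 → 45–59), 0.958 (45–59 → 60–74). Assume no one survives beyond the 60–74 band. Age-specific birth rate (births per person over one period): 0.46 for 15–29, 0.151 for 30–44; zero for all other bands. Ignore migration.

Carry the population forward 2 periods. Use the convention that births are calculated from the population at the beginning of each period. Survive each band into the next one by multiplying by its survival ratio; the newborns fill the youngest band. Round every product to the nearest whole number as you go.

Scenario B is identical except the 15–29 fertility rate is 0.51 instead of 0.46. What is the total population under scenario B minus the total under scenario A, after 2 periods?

3539

Let group 1 be 0–14 through group 5 = 60–74.
Period 1:
Births: 25500 × 0.46 = 11730 ; 99000 × 0.151 = 14949 — total 26679
Group 2: 48000 × 0.963 = 46224
Group 3: 25500 × 0.952 = 24276
Group 4: 99000 × 0.958 = 94842
Group 5: 50000 × 0.958 = 47900
End of period: [26679, 46224, 24276, 94842, 47900]
Period 2:
Births: 46224 × 0.46 = 21263 ; 24276 × 0.151 = 3666 — total 24929
Group 2: 26679 × 0.963 = 25692
Group 3: 46224 × 0.952 = 44005
Group 4: 24276 × 0.958 = 23256
Group 5: 94842 × 0.958 = 90859
End of period: [24929, 25692, 44005, 23256, 90859]
Scenario A total after 2 periods: 208741
Scenario B projection —
Period 1:
Births: 25500 × 0.51 = 13005 ; 99000 × 0.151 = 14949 — total 27954
Group 2: 48000 × 0.963 = 46224
Group 3: 25500 × 0.952 = 24276
Group 4: 99000 × 0.958 = 94842
Group 5: 50000 × 0.958 = 47900
End of period: [27954, 46224, 24276, 94842, 47900]
Period 2:
Births: 46224 × 0.51 = 23574 ; 24276 × 0.151 = 3666 — total 27240
Group 2: 27954 × 0.963 = 26920
Group 3: 46224 × 0.952 = 44005
Group 4: 24276 × 0.958 = 23256
Group 5: 94842 × 0.958 = 90859
End of period: [27240, 26920, 44005, 23256, 90859]
Scenario B total after 2 periods: 212280
Difference B − A = 212280 − 208741 = 3539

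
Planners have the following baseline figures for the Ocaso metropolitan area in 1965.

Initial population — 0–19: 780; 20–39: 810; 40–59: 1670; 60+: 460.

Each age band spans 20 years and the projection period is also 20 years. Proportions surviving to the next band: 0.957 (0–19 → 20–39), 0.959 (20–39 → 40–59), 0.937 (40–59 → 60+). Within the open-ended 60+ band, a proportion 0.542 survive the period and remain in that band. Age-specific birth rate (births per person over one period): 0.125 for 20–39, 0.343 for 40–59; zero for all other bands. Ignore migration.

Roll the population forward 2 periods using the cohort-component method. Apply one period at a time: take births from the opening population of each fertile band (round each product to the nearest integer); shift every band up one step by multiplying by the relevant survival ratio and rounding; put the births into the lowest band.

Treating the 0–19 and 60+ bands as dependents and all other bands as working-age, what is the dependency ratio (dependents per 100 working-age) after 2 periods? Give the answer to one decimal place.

152.3

Numbering the bands 1..4 from youngest to oldest:
Period 1:
Births: 810 * 0.125 = 101, 1670 * 0.343 = 573 → total 674
Band 2: 780 * 0.957 = 746
Band 3: 810 * 0.959 = 777
Band 4: 1670 * 0.937 + 460 * 0.542 = 1565 + 249 = 1814
Population now: 0–19=674, 20–39=746, 40–59=777, 60+=1814
Period 2:
Births: 746 * 0.125 = 93, 777 * 0.343 = 267 → total 360
Band 2: 674 * 0.957 = 645
Band 3: 746 * 0.959 = 715
Band 4: 777 * 0.937 + 1814 * 0.542 = 728 + 983 = 1711
Population now: 0–19=360, 20–39=645, 40–59=715, 60+=1711
Dependents (band 0–19 + band 60+) = 360 + 1711 = 2071; working-age = 1360; ratio = 2071/1360 × 100 = 152.3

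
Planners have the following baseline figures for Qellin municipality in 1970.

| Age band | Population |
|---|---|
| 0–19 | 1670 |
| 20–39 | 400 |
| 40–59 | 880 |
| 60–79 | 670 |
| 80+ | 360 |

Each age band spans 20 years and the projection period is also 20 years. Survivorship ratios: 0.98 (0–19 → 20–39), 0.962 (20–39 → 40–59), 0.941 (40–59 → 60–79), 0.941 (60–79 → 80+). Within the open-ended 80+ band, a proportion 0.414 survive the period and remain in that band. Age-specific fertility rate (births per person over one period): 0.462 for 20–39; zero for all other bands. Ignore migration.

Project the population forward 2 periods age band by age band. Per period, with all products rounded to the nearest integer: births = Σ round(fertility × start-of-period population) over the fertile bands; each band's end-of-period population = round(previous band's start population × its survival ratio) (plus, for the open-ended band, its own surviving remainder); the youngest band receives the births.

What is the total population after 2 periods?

Numbering the groups 1..5 from youngest to oldest:
Period 1:
Births: 400 * 0.462 = 185
Group 2: 1670 * 0.98 = 1637
Group 3: 400 * 0.962 = 385
Group 4: 880 * 0.941 = 828
Group 5: 670 * 0.941 + 360 * 0.414 = 630 + 149 = 779
→ [185, 1637, 385, 828, 779]
Period 2:
Births: 1637 * 0.462 = 756
Group 2: 185 * 0.98 = 181
Group 3: 1637 * 0.962 = 1575
Group 4: 385 * 0.941 = 362
Group 5: 828 * 0.941 + 779 * 0.414 = 779 + 323 = 1102
→ [756, 181, 1575, 362, 1102]
Total after period 2: 756 + 181 + 1575 + 362 + 1102 = 3976

3976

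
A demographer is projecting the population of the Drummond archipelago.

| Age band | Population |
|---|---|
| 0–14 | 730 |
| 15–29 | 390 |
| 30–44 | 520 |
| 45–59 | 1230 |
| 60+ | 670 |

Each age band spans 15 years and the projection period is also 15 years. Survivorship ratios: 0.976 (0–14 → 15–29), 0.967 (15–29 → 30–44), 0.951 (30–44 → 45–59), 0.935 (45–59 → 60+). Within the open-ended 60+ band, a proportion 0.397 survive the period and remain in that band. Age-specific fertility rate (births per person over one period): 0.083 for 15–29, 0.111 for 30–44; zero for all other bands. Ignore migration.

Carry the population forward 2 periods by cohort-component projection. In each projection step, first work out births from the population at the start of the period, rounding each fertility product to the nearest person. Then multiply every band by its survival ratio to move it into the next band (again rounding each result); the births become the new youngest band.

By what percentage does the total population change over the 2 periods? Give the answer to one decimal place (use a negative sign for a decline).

-36.1

After projecting period 1:
Births: 390 × 0.083 = 32  |  520 × 0.111 = 58 → 90
15–29: 730 × 0.976 = 712
30–44: 390 × 0.967 = 377
45–59: 520 × 0.951 = 495
60+: 1230 × 0.935 + 670 × 0.397 = 1150 + 266 = 1416
End of period: [90, 712, 377, 495, 1416]
After projecting period 2:
Births: 712 × 0.083 = 59  |  377 × 0.111 = 42 → 101
15–29: 90 × 0.976 = 88
30–44: 712 × 0.967 = 689
45–59: 377 × 0.951 = 359
60+: 495 × 0.935 + 1416 × 0.397 = 463 + 562 = 1025
End of period: [101, 88, 689, 359, 1025]
Total: 3540 → 2262; change = -1278; percentage change = -36.1%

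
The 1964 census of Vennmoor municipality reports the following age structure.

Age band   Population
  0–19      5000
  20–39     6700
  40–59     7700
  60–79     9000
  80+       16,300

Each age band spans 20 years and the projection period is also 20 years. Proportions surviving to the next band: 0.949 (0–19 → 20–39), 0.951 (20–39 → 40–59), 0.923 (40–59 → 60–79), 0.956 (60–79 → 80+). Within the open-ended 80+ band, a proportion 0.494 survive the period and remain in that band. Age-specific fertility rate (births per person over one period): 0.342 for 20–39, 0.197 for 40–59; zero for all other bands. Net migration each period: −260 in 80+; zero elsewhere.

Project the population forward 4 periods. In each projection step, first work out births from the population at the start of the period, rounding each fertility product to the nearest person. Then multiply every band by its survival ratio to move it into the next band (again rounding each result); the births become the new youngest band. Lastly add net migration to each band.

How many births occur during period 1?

3808

(Groups numbered youngest = 1 to oldest = 5.)
— Period 1 —
Births: 6700 × 0.342 = 2291, 7700 × 0.197 = 1517 ⇒ total 3808
Group 2: 5000 × 0.949 = 4745
Group 3: 6700 × 0.951 = 6372
Group 4: 7700 × 0.923 = 7107
Group 5: 9000 × 0.956 + 16300 × 0.494 = 8604 + 8052 = 16656
Net migration: Group 5 − 260 → 16396
End of period: [3808, 4745, 6372, 7107, 16396]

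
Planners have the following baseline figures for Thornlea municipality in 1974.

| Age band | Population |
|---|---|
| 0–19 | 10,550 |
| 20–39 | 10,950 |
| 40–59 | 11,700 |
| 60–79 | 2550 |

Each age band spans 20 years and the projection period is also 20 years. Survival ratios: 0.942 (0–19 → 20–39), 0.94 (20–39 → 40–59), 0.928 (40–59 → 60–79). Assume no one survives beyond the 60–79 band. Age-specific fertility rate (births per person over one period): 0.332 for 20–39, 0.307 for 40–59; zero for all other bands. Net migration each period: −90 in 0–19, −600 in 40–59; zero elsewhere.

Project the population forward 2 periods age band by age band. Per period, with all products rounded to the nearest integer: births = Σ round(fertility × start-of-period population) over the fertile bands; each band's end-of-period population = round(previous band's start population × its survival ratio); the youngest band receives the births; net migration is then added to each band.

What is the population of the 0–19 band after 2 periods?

6185

After projecting period 1:
Births: 10950 × 0.332 = 3635 ; 11700 × 0.307 = 3592 — total 7227
20–39: 10550 × 0.942 = 9938
40–59: 10950 × 0.94 = 10293
60–79: 11700 × 0.928 = 10858
Net migration: 0–19 − 90 → 7137; 40–59 − 600 → 9693
→ [7137, 9938, 9693, 10858]
After projecting period 2:
Births: 9938 × 0.332 = 3299 ; 9693 × 0.307 = 2976 — total 6275
20–39: 7137 × 0.942 = 6723
40–59: 9938 × 0.94 = 9342
60–79: 9693 × 0.928 = 8995
Net migration: 0–19 − 90 → 6185; 40–59 − 600 → 8742
→ [6185, 6723, 8742, 8995]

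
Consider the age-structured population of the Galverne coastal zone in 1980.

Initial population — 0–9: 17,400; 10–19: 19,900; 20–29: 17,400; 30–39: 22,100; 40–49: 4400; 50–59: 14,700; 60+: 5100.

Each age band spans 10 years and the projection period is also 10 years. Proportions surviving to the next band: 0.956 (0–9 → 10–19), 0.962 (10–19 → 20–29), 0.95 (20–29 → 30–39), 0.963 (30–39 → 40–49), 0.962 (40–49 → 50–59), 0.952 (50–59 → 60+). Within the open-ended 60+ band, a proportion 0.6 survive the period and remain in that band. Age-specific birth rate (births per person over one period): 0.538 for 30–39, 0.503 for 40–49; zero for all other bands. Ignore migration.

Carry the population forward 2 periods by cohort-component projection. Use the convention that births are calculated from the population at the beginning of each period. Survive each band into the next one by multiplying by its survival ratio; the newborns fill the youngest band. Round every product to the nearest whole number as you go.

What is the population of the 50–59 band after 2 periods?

20473

[period 1]
Births: 22100 * 0.538 = 11890  |  4400 * 0.503 = 2213 ⇒ total 14103
10–19: 17400 * 0.956 = 16634
20–29: 19900 * 0.962 = 19144
30–39: 17400 * 0.95 = 16530
40–49: 22100 * 0.963 = 21282
50–59: 4400 * 0.962 = 4233
60+: 14700 * 0.952 + 5100 * 0.6 = 13994 + 3060 = 17054
End of period: [14103, 16634, 19144, 16530, 21282, 4233, 17054]
[period 2]
Births: 16530 * 0.538 = 8893  |  21282 * 0.503 = 10705 ⇒ total 19598
10–19: 14103 * 0.956 = 13482
20–29: 16634 * 0.962 = 16002
30–39: 19144 * 0.95 = 18187
40–49: 16530 * 0.963 = 15918
50–59: 21282 * 0.962 = 20473
60+: 4233 * 0.952 + 17054 * 0.6 = 4030 + 10232 = 14262
End of period: [19598, 13482, 16002, 18187, 15918, 20473, 14262]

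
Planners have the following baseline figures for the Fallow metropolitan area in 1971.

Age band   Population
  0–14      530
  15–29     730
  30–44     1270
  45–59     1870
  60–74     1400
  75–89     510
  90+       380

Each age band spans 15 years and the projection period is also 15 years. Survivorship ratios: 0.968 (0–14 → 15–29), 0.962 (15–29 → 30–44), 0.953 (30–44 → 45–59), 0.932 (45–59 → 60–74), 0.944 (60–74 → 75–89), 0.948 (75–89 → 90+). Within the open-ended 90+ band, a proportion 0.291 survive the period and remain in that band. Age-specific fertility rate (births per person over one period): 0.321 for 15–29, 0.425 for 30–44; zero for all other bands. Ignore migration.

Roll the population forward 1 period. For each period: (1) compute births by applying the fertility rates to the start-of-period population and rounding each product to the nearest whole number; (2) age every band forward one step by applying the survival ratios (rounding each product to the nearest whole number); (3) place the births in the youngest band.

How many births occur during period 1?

— Period 1 —
Births: 730 × 0.321 = 234, 1270 × 0.425 = 540 ⇒ total 774
15–29: 530 × 0.968 = 513
30–44: 730 × 0.962 = 702
45–59: 1270 × 0.953 = 1210
60–74: 1870 × 0.932 = 1743
75–89: 1400 × 0.944 = 1322
90+: 510 × 0.948 + 380 × 0.291 = 483 + 111 = 594
End of period: [774, 513, 702, 1210, 1743, 1322, 594]

774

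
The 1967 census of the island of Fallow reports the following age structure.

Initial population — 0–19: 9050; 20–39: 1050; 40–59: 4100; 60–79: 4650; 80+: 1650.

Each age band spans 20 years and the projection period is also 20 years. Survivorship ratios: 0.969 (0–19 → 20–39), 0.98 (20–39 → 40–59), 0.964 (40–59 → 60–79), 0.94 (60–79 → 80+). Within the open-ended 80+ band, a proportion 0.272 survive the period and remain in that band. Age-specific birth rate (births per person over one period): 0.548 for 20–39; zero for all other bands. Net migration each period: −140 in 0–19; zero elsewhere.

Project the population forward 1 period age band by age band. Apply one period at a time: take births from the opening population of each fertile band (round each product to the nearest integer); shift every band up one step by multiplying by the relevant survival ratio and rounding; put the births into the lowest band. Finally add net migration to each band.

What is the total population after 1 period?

Let band 1 be 0–19 through band 5 = 80+.
Period 1.
Births: 1050 × 0.548 = 575
Band 2: 9050 × 0.969 = 8769
Band 3: 1050 × 0.98 = 1029
Band 4: 4100 × 0.964 = 3952
Band 5: 4650 × 0.94 + 1650 × 0.272 = 4371 + 449 = 4820
Net migration: Band 1 − 140 → 435
End of period: [435, 8769, 1029, 3952, 4820]
Total after period 1: 435 + 8769 + 1029 + 3952 + 4820 = 19005

19005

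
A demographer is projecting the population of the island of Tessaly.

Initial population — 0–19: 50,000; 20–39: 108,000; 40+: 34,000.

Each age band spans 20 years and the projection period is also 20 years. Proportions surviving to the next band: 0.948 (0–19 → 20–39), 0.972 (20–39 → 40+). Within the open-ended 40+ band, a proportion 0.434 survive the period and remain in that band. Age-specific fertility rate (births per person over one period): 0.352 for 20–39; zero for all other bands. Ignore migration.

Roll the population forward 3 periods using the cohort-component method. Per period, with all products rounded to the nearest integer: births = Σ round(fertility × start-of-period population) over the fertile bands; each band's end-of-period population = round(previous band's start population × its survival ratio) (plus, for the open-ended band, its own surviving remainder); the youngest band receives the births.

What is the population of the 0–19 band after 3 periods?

— Period 1 —
Births: 108000 * 0.352 = 38016
20–39: 50000 * 0.948 = 47400
40+: 108000 * 0.972 + 34000 * 0.434 = 104976 + 14756 = 119732
Giving 38016 / 47400 / 119732.
— Period 2 —
Births: 47400 * 0.352 = 16685
20–39: 38016 * 0.948 = 36039
40+: 47400 * 0.972 + 119732 * 0.434 = 46073 + 51964 = 98037
Giving 16685 / 36039 / 98037.
— Period 3 —
Births: 36039 * 0.352 = 12686
20–39: 16685 * 0.948 = 15817
40+: 36039 * 0.972 + 98037 * 0.434 = 35030 + 42548 = 77578
Giving 12686 / 15817 / 77578.

12686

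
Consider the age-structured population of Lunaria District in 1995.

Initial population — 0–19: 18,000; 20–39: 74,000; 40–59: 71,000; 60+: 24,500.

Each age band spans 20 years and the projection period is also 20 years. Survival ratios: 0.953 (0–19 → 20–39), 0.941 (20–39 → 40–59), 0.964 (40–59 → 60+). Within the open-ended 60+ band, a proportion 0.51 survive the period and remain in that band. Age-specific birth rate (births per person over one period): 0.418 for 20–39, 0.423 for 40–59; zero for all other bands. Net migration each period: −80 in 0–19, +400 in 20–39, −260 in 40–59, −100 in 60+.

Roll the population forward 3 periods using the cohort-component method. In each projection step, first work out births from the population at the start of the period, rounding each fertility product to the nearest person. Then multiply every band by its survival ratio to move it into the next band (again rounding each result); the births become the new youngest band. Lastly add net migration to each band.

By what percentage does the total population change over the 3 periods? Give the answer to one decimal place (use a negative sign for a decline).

Let group 1 be 0–19 through group 4 = 60+.
Period 1:
Births: 74000 * 0.418 = 30932 ; 71000 * 0.423 = 30033 → total 60965
Group 2: 18000 * 0.953 = 17154
Group 3: 74000 * 0.941 = 69634
Group 4: 71000 * 0.964 + 24500 * 0.51 = 68444 + 12495 = 80939
Net migration: Group 1 − 80 → 60885; Group 2 + 400 → 17554; Group 3 − 260 → 69374; Group 4 − 100 → 80839
→ [60885, 17554, 69374, 80839]
Period 2:
Births: 17554 * 0.418 = 7338 ; 69374 * 0.423 = 29345 → total 36683
Group 2: 60885 * 0.953 = 58023
Group 3: 17554 * 0.941 = 16518
Group 4: 69374 * 0.964 + 80839 * 0.51 = 66877 + 41228 = 108105
Net migration: Group 1 − 80 → 36603; Group 2 + 400 → 58423; Group 3 − 260 → 16258; Group 4 − 100 → 108005
→ [36603, 58423, 16258, 108005]
Period 3:
Births: 58423 * 0.418 = 24421 ; 16258 * 0.423 = 6877 → total 31298
Group 2: 36603 * 0.953 = 34883
Group 3: 58423 * 0.941 = 54976
Group 4: 16258 * 0.964 + 108005 * 0.51 = 15673 + 55083 = 70756
Net migration: Group 1 − 80 → 31218; Group 2 + 400 → 35283; Group 3 − 260 → 54716; Group 4 − 100 → 70656
→ [31218, 35283, 54716, 70656]
Total: 187500 → 191873; change = 4373; percentage change = 2.3%

2.3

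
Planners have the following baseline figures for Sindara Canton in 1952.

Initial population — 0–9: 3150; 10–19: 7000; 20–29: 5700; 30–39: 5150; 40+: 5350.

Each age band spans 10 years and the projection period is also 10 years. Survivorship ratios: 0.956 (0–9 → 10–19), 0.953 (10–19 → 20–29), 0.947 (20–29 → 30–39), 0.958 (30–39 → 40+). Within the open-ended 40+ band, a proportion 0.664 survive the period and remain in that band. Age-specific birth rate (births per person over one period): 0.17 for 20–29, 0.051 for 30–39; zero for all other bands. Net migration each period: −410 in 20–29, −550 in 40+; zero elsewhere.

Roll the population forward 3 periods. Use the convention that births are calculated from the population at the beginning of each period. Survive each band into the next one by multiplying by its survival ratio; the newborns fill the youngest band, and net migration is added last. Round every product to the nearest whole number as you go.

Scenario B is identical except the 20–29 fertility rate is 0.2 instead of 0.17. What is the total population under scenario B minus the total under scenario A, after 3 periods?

409

Period 1:
Births: 5700 × 0.17 = 969  |  5150 × 0.051 = 263 → total 1232
10–19: 3150 × 0.956 = 3011
20–29: 7000 × 0.953 = 6671
30–39: 5700 × 0.947 = 5398
40+: 5150 × 0.958 + 5350 × 0.664 = 4934 + 3552 = 8486
Net migration: 20–29 − 410 → 6261; 40+ − 550 → 7936
Population now: 0–9=1232, 10–19=3011, 20–29=6261, 30–39=5398, 40+=7936
Period 2:
Births: 6261 × 0.17 = 1064  |  5398 × 0.051 = 275 → total 1339
10–19: 1232 × 0.956 = 1178
20–29: 3011 × 0.953 = 2869
30–39: 6261 × 0.947 = 5929
40+: 5398 × 0.958 + 7936 × 0.664 = 5171 + 5270 = 10441
Net migration: 20–29 − 410 → 2459; 40+ − 550 → 9891
Population now: 0–9=1339, 10–19=1178, 20–29=2459, 30–39=5929, 40+=9891
Period 3:
Births: 2459 × 0.17 = 418  |  5929 × 0.051 = 302 → total 720
10–19: 1339 × 0.956 = 1280
20–29: 1178 × 0.953 = 1123
30–39: 2459 × 0.947 = 2329
40+: 5929 × 0.958 + 9891 × 0.664 = 5680 + 6568 = 12248
Net migration: 20–29 − 410 → 713; 40+ − 550 → 11698
Population now: 0–9=720, 10–19=1280, 20–29=713, 30–39=2329, 40+=11698
Scenario A total after 3 periods: 16740
Scenario B projection —
Period 1:
Births: 5700 × 0.2 = 1140  |  5150 × 0.051 = 263 → total 1403
10–19: 3150 × 0.956 = 3011
20–29: 7000 × 0.953 = 6671
30–39: 5700 × 0.947 = 5398
40+: 5150 × 0.958 + 5350 × 0.664 = 4934 + 3552 = 8486
Net migration: 20–29 − 410 → 6261; 40+ − 550 → 7936
Population now: 0–9=1403, 10–19=3011, 20–29=6261, 30–39=5398, 40+=7936
Period 2:
Births: 6261 × 0.2 = 1252  |  5398 × 0.051 = 275 → total 1527
10–19: 1403 × 0.956 = 1341
20–29: 3011 × 0.953 = 2869
30–39: 6261 × 0.947 = 5929
40+: 5398 × 0.958 + 7936 × 0.664 = 5171 + 5270 = 10441
Net migration: 20–29 − 410 → 2459; 40+ − 550 → 9891
Population now: 0–9=1527, 10–19=1341, 20–29=2459, 30–39=5929, 40+=9891
Period 3:
Births: 2459 × 0.2 = 492  |  5929 × 0.051 = 302 → total 794
10–19: 1527 × 0.956 = 1460
20–29: 1341 × 0.953 = 1278
30–39: 2459 × 0.947 = 2329
40+: 5929 × 0.958 + 9891 × 0.664 = 5680 + 6568 = 12248
Net migration: 20–29 − 410 → 868; 40+ − 550 → 11698
Population now: 0–9=794, 10–19=1460, 20–29=868, 30–39=2329, 40+=11698
Scenario B total after 3 periods: 17149
Difference B − A = 17149 − 16740 = 409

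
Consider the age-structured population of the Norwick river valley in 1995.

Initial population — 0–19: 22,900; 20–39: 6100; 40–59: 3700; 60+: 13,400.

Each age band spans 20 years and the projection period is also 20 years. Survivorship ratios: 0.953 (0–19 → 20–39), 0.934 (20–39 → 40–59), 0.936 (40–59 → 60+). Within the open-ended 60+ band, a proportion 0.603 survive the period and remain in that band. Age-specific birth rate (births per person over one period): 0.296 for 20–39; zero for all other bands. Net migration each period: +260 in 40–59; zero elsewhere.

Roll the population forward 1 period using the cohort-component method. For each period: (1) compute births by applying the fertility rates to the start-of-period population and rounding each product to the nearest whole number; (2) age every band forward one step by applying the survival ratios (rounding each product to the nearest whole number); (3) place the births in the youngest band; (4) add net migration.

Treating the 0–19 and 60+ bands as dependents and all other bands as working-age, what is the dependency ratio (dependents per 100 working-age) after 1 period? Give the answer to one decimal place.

48.1

(Groups numbered youngest = 1 to oldest = 4.)
— Period 1 —
Births: 6100 × 0.296 = 1806
Group 2: 22900 × 0.953 = 21824
Group 3: 6100 × 0.934 = 5697
Group 4: 3700 × 0.936 + 13400 × 0.603 = 3463 + 8080 = 11543
Net migration: Group 3 + 260 → 5957
Population now: 0–19=1806, 20–39=21824, 40–59=5957, 60+=11543
Dependents (band 0–19 + band 60+) = 1806 + 11543 = 13349; working-age = 27781; ratio = 13349/27781 × 100 = 48.1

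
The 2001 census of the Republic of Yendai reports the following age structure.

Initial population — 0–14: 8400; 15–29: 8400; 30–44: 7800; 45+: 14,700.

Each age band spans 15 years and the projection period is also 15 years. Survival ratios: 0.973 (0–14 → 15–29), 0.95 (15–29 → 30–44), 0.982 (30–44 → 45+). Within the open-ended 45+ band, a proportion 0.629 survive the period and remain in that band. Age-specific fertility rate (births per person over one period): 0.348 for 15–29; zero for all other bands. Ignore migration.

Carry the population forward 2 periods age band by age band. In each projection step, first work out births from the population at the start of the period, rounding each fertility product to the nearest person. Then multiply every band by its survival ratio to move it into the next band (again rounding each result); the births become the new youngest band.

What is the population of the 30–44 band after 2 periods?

7764

[period 1]
Births: 8400 × 0.348 = 2923
15–29: 8400 × 0.973 = 8173
30–44: 8400 × 0.95 = 7980
45+: 7800 × 0.982 + 14700 × 0.629 = 7660 + 9246 = 16906
Population now: 0–14=2923, 15–29=8173, 30–44=7980, 45+=16906
[period 2]
Births: 8173 × 0.348 = 2844
15–29: 2923 × 0.973 = 2844
30–44: 8173 × 0.95 = 7764
45+: 7980 × 0.982 + 16906 × 0.629 = 7836 + 10634 = 18470
Population now: 0–14=2844, 15–29=2844, 30–44=7764, 45+=18470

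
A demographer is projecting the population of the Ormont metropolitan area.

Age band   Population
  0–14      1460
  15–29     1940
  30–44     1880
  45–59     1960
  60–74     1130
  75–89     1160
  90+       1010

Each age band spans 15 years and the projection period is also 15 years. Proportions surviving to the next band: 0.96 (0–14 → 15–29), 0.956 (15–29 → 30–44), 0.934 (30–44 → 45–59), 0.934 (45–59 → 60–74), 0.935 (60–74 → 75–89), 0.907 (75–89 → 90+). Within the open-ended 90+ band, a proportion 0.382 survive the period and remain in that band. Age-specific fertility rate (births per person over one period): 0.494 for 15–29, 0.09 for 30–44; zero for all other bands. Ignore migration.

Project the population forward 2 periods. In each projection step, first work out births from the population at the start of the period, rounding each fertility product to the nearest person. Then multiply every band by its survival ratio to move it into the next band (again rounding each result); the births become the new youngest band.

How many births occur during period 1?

1127

(Bands numbered youngest = 1 to oldest = 7.)
[period 1]
Births: 1940 × 0.494 = 958 ; 1880 × 0.09 = 169 → 1127
Band 2: 1460 × 0.96 = 1402
Band 3: 1940 × 0.956 = 1855
Band 4: 1880 × 0.934 = 1756
Band 5: 1960 × 0.934 = 1831
Band 6: 1130 × 0.935 = 1057
Band 7: 1160 × 0.907 + 1010 × 0.382 = 1052 + 386 = 1438
Population now: 0–14=1127, 15–29=1402, 30–44=1855, 45–59=1756, 60–74=1831, 75–89=1057, 90+=1438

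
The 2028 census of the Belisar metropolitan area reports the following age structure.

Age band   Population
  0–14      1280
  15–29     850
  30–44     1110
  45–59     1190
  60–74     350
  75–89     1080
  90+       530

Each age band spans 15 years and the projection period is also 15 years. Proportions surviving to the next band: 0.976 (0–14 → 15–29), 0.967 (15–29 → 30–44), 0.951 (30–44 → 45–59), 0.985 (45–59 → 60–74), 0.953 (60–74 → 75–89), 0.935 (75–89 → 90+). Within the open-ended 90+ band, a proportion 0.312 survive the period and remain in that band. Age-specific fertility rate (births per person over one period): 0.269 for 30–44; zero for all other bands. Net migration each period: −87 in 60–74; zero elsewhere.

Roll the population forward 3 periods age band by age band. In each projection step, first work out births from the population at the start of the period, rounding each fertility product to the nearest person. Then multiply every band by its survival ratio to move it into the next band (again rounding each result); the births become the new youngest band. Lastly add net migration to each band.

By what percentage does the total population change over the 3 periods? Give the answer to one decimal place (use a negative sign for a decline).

-25.8

Let group 1 be 0–14 through group 7 = 90+.
[period 1]
Births: 1110 × 0.269 = 299
Group 2: 1280 × 0.976 = 1249
Group 3: 850 × 0.967 = 822
Group 4: 1110 × 0.951 = 1056
Group 5: 1190 × 0.985 = 1172
Group 6: 350 × 0.953 = 334
Group 7: 1080 × 0.935 + 530 × 0.312 = 1010 + 165 = 1175
Net migration: Group 5 − 87 → 1085
→ [299, 1249, 822, 1056, 1085, 334, 1175]
[period 2]
Births: 822 × 0.269 = 221
Group 2: 299 × 0.976 = 292
Group 3: 1249 × 0.967 = 1208
Group 4: 822 × 0.951 = 782
Group 5: 1056 × 0.985 = 1040
Group 6: 1085 × 0.953 = 1034
Group 7: 334 × 0.935 + 1175 × 0.312 = 312 + 367 = 679
Net migration: Group 5 − 87 → 953
→ [221, 292, 1208, 782, 953, 1034, 679]
[period 3]
Births: 1208 × 0.269 = 325
Group 2: 221 × 0.976 = 216
Group 3: 292 × 0.967 = 282
Group 4: 1208 × 0.951 = 1149
Group 5: 782 × 0.985 = 770
Group 6: 953 × 0.953 = 908
Group 7: 1034 × 0.935 + 679 × 0.312 = 967 + 212 = 1179
Net migration: Group 5 − 87 → 683
→ [325, 216, 282, 1149, 683, 908, 1179]
Total: 6390 → 4742; change = -1648; percentage change = -25.8%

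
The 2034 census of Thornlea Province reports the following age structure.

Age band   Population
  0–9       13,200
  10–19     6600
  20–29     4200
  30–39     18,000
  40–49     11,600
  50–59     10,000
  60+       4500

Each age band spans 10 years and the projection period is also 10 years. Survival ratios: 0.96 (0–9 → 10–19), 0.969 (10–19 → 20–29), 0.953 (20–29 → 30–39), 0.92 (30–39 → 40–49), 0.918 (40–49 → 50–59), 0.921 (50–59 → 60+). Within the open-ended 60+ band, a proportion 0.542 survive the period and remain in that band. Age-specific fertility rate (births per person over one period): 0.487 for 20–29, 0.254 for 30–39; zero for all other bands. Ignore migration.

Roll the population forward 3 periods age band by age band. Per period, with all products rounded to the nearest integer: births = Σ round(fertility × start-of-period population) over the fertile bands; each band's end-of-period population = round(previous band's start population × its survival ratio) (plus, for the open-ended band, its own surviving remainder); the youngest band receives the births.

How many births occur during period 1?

6617

After projecting period 1:
Births: 4200 × 0.487 = 2045  |  18000 × 0.254 = 4572 — total 6617
10–19: 13200 × 0.96 = 12672
20–29: 6600 × 0.969 = 6395
30–39: 4200 × 0.953 = 4003
40–49: 18000 × 0.92 = 16560
50–59: 11600 × 0.918 = 10649
60+: 10000 × 0.921 + 4500 × 0.542 = 9210 + 2439 = 11649
Population now: 0–9=6617, 10–19=12672, 20–29=6395, 30–39=4003, 40–49=16560, 50–59=10649, 60+=11649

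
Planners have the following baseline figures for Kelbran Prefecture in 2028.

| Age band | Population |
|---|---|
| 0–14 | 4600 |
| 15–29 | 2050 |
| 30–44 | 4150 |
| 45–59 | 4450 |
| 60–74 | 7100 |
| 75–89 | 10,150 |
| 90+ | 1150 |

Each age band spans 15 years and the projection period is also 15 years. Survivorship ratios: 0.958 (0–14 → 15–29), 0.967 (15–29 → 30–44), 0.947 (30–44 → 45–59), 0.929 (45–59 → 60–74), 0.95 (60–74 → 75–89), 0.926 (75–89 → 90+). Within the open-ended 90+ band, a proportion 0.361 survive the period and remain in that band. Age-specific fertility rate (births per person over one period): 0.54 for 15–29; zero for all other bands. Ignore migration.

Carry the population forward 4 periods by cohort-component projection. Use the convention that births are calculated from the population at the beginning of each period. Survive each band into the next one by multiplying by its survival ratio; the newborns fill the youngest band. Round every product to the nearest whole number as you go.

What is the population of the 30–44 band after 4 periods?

2205

[period 1]
Births: 2050 × 0.54 = 1107
15–29: 4600 × 0.958 = 4407
30–44: 2050 × 0.967 = 1982
45–59: 4150 × 0.947 = 3930
60–74: 4450 × 0.929 = 4134
75–89: 7100 × 0.95 = 6745
90+: 10150 × 0.926 + 1150 × 0.361 = 9399 + 415 = 9814
End of period: [1107, 4407, 1982, 3930, 4134, 6745, 9814]
[period 2]
Births: 4407 × 0.54 = 2380
15–29: 1107 × 0.958 = 1061
30–44: 4407 × 0.967 = 4262
45–59: 1982 × 0.947 = 1877
60–74: 3930 × 0.929 = 3651
75–89: 4134 × 0.95 = 3927
90+: 6745 × 0.926 + 9814 × 0.361 = 6246 + 3543 = 9789
End of period: [2380, 1061, 4262, 1877, 3651, 3927, 9789]
[period 3]
Births: 1061 × 0.54 = 573
15–29: 2380 × 0.958 = 2280
30–44: 1061 × 0.967 = 1026
45–59: 4262 × 0.947 = 4036
60–74: 1877 × 0.929 = 1744
75–89: 3651 × 0.95 = 3468
90+: 3927 × 0.926 + 9789 × 0.361 = 3636 + 3534 = 7170
End of period: [573, 2280, 1026, 4036, 1744, 3468, 7170]
[period 4]
Births: 2280 × 0.54 = 1231
15–29: 573 × 0.958 = 549
30–44: 2280 × 0.967 = 2205
45–59: 1026 × 0.947 = 972
60–74: 4036 × 0.929 = 3749
75–89: 1744 × 0.95 = 1657
90+: 3468 × 0.926 + 7170 × 0.361 = 3211 + 2588 = 5799
End of period: [1231, 549, 2205, 972, 3749, 1657, 5799]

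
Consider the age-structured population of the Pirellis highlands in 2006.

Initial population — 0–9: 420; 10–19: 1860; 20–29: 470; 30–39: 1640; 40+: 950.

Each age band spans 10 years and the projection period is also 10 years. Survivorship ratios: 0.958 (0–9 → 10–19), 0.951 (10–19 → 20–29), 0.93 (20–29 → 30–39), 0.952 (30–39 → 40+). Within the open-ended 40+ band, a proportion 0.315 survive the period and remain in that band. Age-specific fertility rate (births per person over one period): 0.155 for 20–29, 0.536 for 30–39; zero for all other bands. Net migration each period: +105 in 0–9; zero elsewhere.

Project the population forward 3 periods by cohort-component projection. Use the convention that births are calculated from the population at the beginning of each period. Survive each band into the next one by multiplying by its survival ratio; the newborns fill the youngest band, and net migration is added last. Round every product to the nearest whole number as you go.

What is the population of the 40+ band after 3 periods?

— Period 1 —
Births: 470 × 0.155 = 73  |  1640 × 0.536 = 879 → 952
10–19: 420 × 0.958 = 402
20–29: 1860 × 0.951 = 1769
30–39: 470 × 0.93 = 437
40+: 1640 × 0.952 + 950 × 0.315 = 1561 + 299 = 1860
Net migration: 0–9 + 105 → 1057
End of period: [1057, 402, 1769, 437, 1860]
— Period 2 —
Births: 1769 × 0.155 = 274  |  437 × 0.536 = 234 → 508
10–19: 1057 × 0.958 = 1013
20–29: 402 × 0.951 = 382
30–39: 1769 × 0.93 = 1645
40+: 437 × 0.952 + 1860 × 0.315 = 416 + 586 = 1002
Net migration: 0–9 + 105 → 613
End of period: [613, 1013, 382, 1645, 1002]
— Period 3 —
Births: 382 × 0.155 = 59  |  1645 × 0.536 = 882 → 941
10–19: 613 × 0.958 = 587
20–29: 1013 × 0.951 = 963
30–39: 382 × 0.93 = 355
40+: 1645 × 0.952 + 1002 × 0.315 = 1566 + 316 = 1882
Net migration: 0–9 + 105 → 1046
End of period: [1046, 587, 963, 355, 1882]

1882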